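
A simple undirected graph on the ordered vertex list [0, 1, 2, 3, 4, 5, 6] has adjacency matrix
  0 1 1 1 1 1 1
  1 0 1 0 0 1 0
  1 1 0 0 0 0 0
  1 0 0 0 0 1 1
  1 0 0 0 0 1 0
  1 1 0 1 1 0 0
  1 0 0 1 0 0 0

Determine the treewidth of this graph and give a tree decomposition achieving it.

Treewidth 2.
Bags: B1 = {0, 3, 5}  B2 = {0, 4, 5}  B3 = {0, 1, 5}  B4 = {0, 1, 2}  B5 = {0, 3, 6}
Tree: B1–B2, B2–B3, B3–B4, B1–B5

The largest bag has 3 vertices, giving width 2; this decomposition certifies tw(G) ≤ 2. Conversely, {0, 1, 2} is a clique of size 3, and the vertices of any clique must share a bag in every tree decomposition; so some bag has ≥ 3 vertices and tw(G) ≥ 2. Therefore the treewidth is 2.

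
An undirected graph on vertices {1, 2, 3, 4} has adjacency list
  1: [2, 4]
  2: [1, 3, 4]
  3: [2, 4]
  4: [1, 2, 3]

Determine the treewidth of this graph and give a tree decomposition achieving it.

Each bag holds 3 vertices, so the decomposition has width 2, which upper-bounds the treewidth. Conversely, {1, 2, 4} is a clique of size 3, and the vertices of any clique must share a bag in every tree decomposition; so some bag has ≥ 3 vertices and tw(G) ≥ 2. The upper and lower bounds meet at 2, so that is the treewidth.

Treewidth 2.
One such decomposition:
Bags: B1 = {1, 2, 4}  B2 = {2, 3, 4}
Tree: B1–B2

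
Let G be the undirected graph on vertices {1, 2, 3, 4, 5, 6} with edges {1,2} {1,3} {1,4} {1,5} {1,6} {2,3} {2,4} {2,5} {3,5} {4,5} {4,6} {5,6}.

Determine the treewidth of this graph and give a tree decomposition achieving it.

Every bag has size at most 4, so the width is 4 − 1 = 3 and tw(G) ≤ 3. Conversely, {1, 2, 3, 5} is a clique of size 4, and the vertices of any clique must share a bag in every tree decomposition; so some bag has ≥ 4 vertices and tw(G) ≥ 3. Combining the bounds, tw(G) = 3.

Treewidth 3.
One optimal decomposition is:
Bags: B1 = {1, 2, 4, 5}  B2 = {1, 2, 3, 5}  B3 = {1, 4, 5, 6}
Tree: B1–B2, B1–B3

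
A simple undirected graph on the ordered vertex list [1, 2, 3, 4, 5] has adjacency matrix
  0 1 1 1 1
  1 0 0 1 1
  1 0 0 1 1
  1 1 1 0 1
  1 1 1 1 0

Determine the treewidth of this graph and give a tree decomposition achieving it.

Treewidth 3.
One optimal decomposition is:
Bags: B1 = {1, 3, 4, 5}  B2 = {1, 2, 4, 5}
Tree: B1–B2

Every bag has size at most 4, so the width is 4 − 1 = 3 and tw(G) ≤ 3. For the lower bound, the 4 vertices {1, 2, 4, 5} are pairwise adjacent, and any tree decomposition puts a clique entirely inside one bag — forcing width ≥ 3. Hence tw(G) = 3 exactly.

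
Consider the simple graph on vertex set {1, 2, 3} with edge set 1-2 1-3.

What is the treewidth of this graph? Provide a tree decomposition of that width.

Treewidth 1.
One optimal decomposition is:
Bags: B1 = {1, 2}  B2 = {1, 3}
Tree: B1–B2

Each bag holds 2 vertices, so the decomposition has width 1, which upper-bounds the treewidth. Since G has at least one edge (e.g. 1–2), it is not an edgeless graph, so tw(G) ≥ 1. Combining the bounds, tw(G) = 1.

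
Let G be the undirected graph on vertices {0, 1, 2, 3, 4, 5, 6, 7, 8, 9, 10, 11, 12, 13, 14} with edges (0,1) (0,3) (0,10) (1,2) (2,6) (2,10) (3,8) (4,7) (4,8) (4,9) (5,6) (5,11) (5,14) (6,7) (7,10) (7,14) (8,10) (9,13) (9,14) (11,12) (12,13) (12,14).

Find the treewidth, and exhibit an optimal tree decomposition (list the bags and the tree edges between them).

Treewidth 3.
One optimal decomposition is:
Bags: B1 = {0, 1, 3, 8}  B2 = {0, 1, 8, 10}  B3 = {1, 2, 8, 10}  B4 = {2, 4, 8, 10}  B5 = {2, 4, 7, 10}  B6 = {2, 4, 6, 7}  B7 = {4, 6, 7, 9}  B8 = {6, 7, 9, 14}  B9 = {5, 6, 9, 14}  B10 = {5, 9, 13, 14}  B11 = {5, 12, 13, 14}  B12 = {5, 11, 12, 13}
Tree: B1–B2, B2–B3, B3–B4, B4–B5, B5–B6, B6–B7, B7–B8, B8–B9, B9–B10, B10–B11, B11–B12

The largest bag has 4 vertices, giving width 3; this decomposition certifies tw(G) ≤ 3. For the lower bound: the 4 vertex sets {0,1,3}, {8}, {10}, {2,4,6,7} are disjoint, each induces a connected subgraph, and every pair is joined by at least one edge of G. Contracting each set to a single vertex therefore yields K_{4} as a minor, and since treewidth is minor-monotone, tw(G) ≥ tw(K_{4}) = 3. Hence tw(G) = 3 exactly.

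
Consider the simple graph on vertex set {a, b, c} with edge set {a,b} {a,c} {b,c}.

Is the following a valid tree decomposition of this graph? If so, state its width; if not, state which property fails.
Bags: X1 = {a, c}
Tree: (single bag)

No — vertex b appears in no bag.

A tree decomposition must satisfy three properties: every vertex lies in some bag; for every edge, both endpoints lie together in some bag; and for every vertex, the bags containing it form a connected subtree. Here vertex b appears in no bag, so the decomposition is invalid.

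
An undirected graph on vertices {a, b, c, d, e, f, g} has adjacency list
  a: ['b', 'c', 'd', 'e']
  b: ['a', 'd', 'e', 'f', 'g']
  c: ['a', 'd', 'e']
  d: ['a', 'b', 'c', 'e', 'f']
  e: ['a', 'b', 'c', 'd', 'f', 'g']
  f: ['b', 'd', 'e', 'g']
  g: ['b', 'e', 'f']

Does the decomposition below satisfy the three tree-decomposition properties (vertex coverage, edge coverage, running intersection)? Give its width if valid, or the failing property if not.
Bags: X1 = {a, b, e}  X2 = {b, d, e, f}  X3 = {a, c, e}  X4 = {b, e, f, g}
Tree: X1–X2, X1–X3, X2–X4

A tree decomposition must satisfy three properties: every vertex lies in some bag; for every edge, both endpoints lie together in some bag; and for every vertex, the bags containing it form a connected subtree. Here edge (d,a) lies in no bag, so the decomposition is invalid.

No — edge (d,a) lies in no bag.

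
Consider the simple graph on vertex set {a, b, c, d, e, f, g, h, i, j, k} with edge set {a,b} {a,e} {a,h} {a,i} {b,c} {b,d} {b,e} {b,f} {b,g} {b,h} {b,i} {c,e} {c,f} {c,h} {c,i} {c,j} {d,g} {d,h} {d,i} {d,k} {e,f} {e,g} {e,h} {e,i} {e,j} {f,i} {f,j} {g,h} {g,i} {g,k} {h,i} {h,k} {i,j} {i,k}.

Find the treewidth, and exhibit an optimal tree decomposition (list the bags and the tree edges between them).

Treewidth 4.
One such decomposition:
Bags: B1 = {b, e, g, h, i}  B2 = {b, d, g, h, i}  B3 = {b, c, e, h, i}  B4 = {a, b, e, h, i}  B5 = {b, c, e, f, i}  B6 = {c, e, f, i, j}  B7 = {d, g, h, i, k}
Tree: B1–B2, B1–B3, B1–B4, B3–B5, B5–B6, B2–B7

Every bag has size at most 5, so the width is 5 − 1 = 4 and tw(G) ≤ 4. For the lower bound, the 5 vertices {c, e, f, i, j} are pairwise adjacent, and any tree decomposition puts a clique entirely inside one bag — forcing width ≥ 4. Therefore the treewidth is 4.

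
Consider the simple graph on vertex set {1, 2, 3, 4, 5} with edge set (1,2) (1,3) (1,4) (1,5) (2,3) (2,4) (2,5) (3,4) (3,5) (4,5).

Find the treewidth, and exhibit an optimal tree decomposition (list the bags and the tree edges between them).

A single bag containing all 5 vertices is trivially a valid decomposition of width 4. Conversely, {1, 2, 3, 4, 5} is a clique of size 5, and the vertices of any clique must share a bag in every tree decomposition; so some bag has ≥ 5 vertices and tw(G) ≥ 4. Therefore the treewidth is 4.

Treewidth 4.
One optimal decomposition is:
Bags: B1 = {1, 2, 3, 4, 5}
Tree: (single bag)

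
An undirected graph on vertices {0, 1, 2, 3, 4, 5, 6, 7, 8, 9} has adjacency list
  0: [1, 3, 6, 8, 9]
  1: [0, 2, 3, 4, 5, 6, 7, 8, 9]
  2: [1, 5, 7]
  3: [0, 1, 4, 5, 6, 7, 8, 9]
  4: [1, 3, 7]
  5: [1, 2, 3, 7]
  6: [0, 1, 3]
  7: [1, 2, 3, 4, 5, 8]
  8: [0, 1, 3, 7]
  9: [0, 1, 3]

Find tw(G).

A width-3 tree decomposition is:
Bags: B1 = {1, 3, 7, 8}  B2 = {1, 3, 5, 7}  B3 = {0, 1, 3, 8}  B4 = {0, 1, 3, 9}  B5 = {1, 2, 5, 7}  B6 = {0, 1, 3, 6}  B7 = {1, 3, 4, 7}
Tree: B1–B2, B1–B3, B3–B4, B2–B5, B4–B6, B1–B7
Every bag has size at most 4, so the width is 4 − 1 = 3 and tw(G) ≤ 3. For the lower bound, the 4 vertices {1, 2, 5, 7} are pairwise adjacent, and any tree decomposition puts a clique entirely inside one bag — forcing width ≥ 3. Therefore the treewidth is 3.

3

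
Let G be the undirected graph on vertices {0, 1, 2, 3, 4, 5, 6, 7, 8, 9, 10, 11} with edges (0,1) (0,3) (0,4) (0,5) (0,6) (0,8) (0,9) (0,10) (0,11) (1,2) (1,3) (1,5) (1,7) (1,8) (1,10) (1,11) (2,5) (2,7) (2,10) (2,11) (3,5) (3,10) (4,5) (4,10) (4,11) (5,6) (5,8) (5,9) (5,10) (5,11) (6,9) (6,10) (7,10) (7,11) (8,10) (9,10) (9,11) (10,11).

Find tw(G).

A width-4 tree decomposition is:
Bags: B1 = {0, 1, 5, 10, 11}  B2 = {0, 1, 5, 8, 10}  B3 = {0, 5, 9, 10, 11}  B4 = {1, 2, 5, 10, 11}  B5 = {0, 5, 6, 9, 10}  B6 = {0, 4, 5, 10, 11}  B7 = {0, 1, 3, 5, 10}  B8 = {1, 2, 7, 10, 11}
Tree: B1–B2, B1–B3, B1–B4, B3–B5, B3–B6, B1–B7, B4–B8
Every bag has size at most 5, so the width is 5 − 1 = 4 and tw(G) ≤ 4. Conversely, {0, 1, 5, 8, 10} is a clique of size 5, and the vertices of any clique must share a bag in every tree decomposition; so some bag has ≥ 5 vertices and tw(G) ≥ 4. Combining the bounds, tw(G) = 4.

4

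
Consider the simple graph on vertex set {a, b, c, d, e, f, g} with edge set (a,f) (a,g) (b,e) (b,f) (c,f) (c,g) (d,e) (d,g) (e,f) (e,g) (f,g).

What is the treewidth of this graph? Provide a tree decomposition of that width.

Treewidth 2.
One such decomposition:
Bags: B1 = {e, f, g}  B2 = {d, e, g}  B3 = {b, e, f}  B4 = {c, f, g}  B5 = {a, f, g}
Tree: B1–B2, B1–B3, B1–B4, B4–B5

The largest bag has 3 vertices, giving width 2; this decomposition certifies tw(G) ≤ 2. Conversely, {d, e, g} is a clique of size 3, and the vertices of any clique must share a bag in every tree decomposition; so some bag has ≥ 3 vertices and tw(G) ≥ 2. Hence tw(G) = 2 exactly.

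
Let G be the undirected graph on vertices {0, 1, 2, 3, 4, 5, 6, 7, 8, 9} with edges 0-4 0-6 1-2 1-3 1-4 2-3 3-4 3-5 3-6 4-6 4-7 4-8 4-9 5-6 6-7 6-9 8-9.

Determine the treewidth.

A width-2 tree decomposition is:
Bags: B1 = {4, 6, 9}  B2 = {3, 4, 6}  B3 = {0, 4, 6}  B4 = {1, 3, 4}  B5 = {4, 8, 9}  B6 = {4, 6, 7}  B7 = {3, 5, 6}  B8 = {1, 2, 3}
Tree: B1–B2, B2–B3, B2–B4, B1–B5, B2–B6, B2–B7, B4–B8
Each bag holds 3 vertices, so the decomposition has width 2, which upper-bounds the treewidth. Conversely, {1, 2, 3} is a clique of size 3, and the vertices of any clique must share a bag in every tree decomposition; so some bag has ≥ 3 vertices and tw(G) ≥ 2. The upper and lower bounds meet at 2, so that is the treewidth.

2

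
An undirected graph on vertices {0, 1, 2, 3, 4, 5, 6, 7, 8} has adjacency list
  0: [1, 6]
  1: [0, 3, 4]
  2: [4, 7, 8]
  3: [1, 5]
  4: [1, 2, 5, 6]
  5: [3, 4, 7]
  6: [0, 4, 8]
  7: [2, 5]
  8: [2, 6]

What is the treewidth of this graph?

3

A width-3 tree decomposition is:
Bags: B1 = {1, 3, 5, 7}  B2 = {1, 4, 5, 7}  B3 = {1, 2, 4, 7}  B4 = {0, 1, 2, 4}  B5 = {0, 2, 4, 6}  B6 = {0, 2, 6, 8}
Tree: B1–B2, B2–B3, B3–B4, B4–B5, B5–B6
Every bag has size at most 4, so the width is 4 − 1 = 3 and tw(G) ≤ 3. For the lower bound: the 4 vertex sets {3,5,7}, {1}, {4}, {0,2,6,8} are disjoint, each induces a connected subgraph, and every pair is joined by at least one edge of G. Contracting each set to a single vertex therefore yields K_{4} as a minor, and since treewidth is minor-monotone, tw(G) ≥ tw(K_{4}) = 3. Therefore the treewidth is 3.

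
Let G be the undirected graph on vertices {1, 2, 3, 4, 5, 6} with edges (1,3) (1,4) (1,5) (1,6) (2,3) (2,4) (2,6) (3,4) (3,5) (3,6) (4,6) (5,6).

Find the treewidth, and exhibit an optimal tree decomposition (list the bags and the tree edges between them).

The largest bag has 4 vertices, giving width 3; this decomposition certifies tw(G) ≤ 3. Conversely, {1, 3, 4, 6} is a clique of size 4, and the vertices of any clique must share a bag in every tree decomposition; so some bag has ≥ 4 vertices and tw(G) ≥ 3. Combining the bounds, tw(G) = 3.

Treewidth 3.
One such decomposition:
Bags: B1 = {1, 3, 5, 6}  B2 = {1, 3, 4, 6}  B3 = {2, 3, 4, 6}
Tree: B1–B2, B2–B3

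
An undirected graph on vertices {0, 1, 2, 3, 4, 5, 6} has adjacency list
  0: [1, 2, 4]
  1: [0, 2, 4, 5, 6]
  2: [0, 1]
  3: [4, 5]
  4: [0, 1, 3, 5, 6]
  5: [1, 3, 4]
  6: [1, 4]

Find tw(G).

2

A width-2 tree decomposition is:
Bags: B1 = {1, 4, 5}  B2 = {0, 1, 4}  B3 = {3, 4, 5}  B4 = {1, 4, 6}  B5 = {0, 1, 2}
Tree: B1–B2, B1–B3, B1–B4, B2–B5
Each bag holds 3 vertices, so the decomposition has width 2, which upper-bounds the treewidth. Conversely, {0, 1, 2} is a clique of size 3, and the vertices of any clique must share a bag in every tree decomposition; so some bag has ≥ 3 vertices and tw(G) ≥ 2. Therefore the treewidth is 2.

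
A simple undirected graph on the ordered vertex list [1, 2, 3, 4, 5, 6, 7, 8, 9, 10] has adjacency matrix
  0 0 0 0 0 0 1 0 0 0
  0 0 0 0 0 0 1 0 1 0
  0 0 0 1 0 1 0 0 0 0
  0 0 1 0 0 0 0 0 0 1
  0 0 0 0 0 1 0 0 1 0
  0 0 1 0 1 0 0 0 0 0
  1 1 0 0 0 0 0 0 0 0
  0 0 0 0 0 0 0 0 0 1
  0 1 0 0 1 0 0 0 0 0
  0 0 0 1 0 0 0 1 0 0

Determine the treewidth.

1

A width-1 tree decomposition is:
Bags: B1 = {1, 7}  B2 = {2, 7}  B3 = {2, 9}  B4 = {5, 9}  B5 = {5, 6}  B6 = {3, 6}  B7 = {3, 4}  B8 = {4, 10}  B9 = {8, 10}
Tree: B1–B2, B2–B3, B3–B4, B4–B5, B5–B6, B6–B7, B7–B8, B8–B9
The largest bag has 2 vertices, giving width 1; this decomposition certifies tw(G) ≤ 1. Since G has at least one edge (e.g. 1–7), it is not an edgeless graph, so tw(G) ≥ 1. Hence tw(G) = 1 exactly.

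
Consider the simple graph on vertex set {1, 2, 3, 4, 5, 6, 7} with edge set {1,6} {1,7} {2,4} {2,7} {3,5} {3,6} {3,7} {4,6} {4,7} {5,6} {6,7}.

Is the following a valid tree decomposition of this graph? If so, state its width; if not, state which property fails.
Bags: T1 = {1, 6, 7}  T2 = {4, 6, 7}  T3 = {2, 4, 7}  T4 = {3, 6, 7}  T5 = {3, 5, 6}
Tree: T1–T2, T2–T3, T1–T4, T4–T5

Checking the three conditions: (i) the bags cover all of {1, 2, 3, 4, 5, 6, 7}; (ii) for each edge, some bag contains both endpoints; (iii) the bags containing any fixed vertex form a subtree. All hold, so the decomposition is valid with width 3 − 1 = 2.

Yes; width 2.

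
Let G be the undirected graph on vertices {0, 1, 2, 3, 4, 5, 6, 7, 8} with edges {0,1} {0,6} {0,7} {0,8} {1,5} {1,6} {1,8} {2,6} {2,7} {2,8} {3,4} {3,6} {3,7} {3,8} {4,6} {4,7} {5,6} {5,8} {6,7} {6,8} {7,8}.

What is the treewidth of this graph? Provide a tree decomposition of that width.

Treewidth 3.
Bags: B1 = {0, 6, 7, 8}  B2 = {2, 6, 7, 8}  B3 = {3, 6, 7, 8}  B4 = {3, 4, 6, 7}  B5 = {0, 1, 6, 8}  B6 = {1, 5, 6, 8}
Tree: B1–B2, B1–B3, B3–B4, B1–B5, B5–B6

The largest bag has 4 vertices, giving width 3; this decomposition certifies tw(G) ≤ 3. On the other hand G contains the 4-clique {0, 1, 6, 8}. A clique must lie in a single bag of any decomposition, so no decomposition can have width below 3. Combining the bounds, tw(G) = 3.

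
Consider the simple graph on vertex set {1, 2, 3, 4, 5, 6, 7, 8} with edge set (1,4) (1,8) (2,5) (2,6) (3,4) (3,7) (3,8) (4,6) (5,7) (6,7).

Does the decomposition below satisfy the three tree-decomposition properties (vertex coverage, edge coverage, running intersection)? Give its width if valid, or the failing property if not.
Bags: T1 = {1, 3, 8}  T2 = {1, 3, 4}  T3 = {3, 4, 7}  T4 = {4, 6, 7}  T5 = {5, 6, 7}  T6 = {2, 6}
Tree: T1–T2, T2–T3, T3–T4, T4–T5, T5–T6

A tree decomposition must satisfy three properties: every vertex lies in some bag; for every edge, both endpoints lie together in some bag; and for every vertex, the bags containing it form a connected subtree. Here edge (5,2) lies in no bag, so the decomposition is invalid.

No — edge (5,2) lies in no bag.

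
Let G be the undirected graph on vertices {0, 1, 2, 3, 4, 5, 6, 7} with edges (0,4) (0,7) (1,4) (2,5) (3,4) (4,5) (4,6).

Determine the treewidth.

1

A width-1 tree decomposition is:
Bags: B1 = {4, 5}  B2 = {0, 4}  B3 = {3, 4}  B4 = {4, 6}  B5 = {1, 4}  B6 = {0, 7}  B7 = {2, 5}
Tree: B1–B2, B1–B3, B2–B4, B2–B5, B2–B6, B1–B7
Each bag holds 2 vertices, so the decomposition has width 1, which upper-bounds the treewidth. Since G has at least one edge (e.g. 4–5), it is not an edgeless graph, so tw(G) ≥ 1. The upper and lower bounds meet at 1, so that is the treewidth.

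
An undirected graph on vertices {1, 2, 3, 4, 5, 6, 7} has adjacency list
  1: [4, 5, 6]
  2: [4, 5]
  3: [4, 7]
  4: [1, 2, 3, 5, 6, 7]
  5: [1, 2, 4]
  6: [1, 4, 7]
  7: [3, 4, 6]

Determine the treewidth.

A width-2 tree decomposition is:
Bags: B1 = {1, 4, 5}  B2 = {1, 4, 6}  B3 = {4, 6, 7}  B4 = {3, 4, 7}  B5 = {2, 4, 5}
Tree: B1–B2, B2–B3, B3–B4, B1–B5
Each bag holds 3 vertices, so the decomposition has width 2, which upper-bounds the treewidth. On the other hand G contains the 3-clique {1, 4, 5}. A clique must lie in a single bag of any decomposition, so no decomposition can have width below 2. The upper and lower bounds meet at 2, so that is the treewidth.

2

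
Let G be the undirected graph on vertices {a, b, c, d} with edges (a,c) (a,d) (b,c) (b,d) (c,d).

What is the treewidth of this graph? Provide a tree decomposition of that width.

The largest bag has 3 vertices, giving width 2; this decomposition certifies tw(G) ≤ 2. For the lower bound, the 3 vertices {a, c, d} are pairwise adjacent, and any tree decomposition puts a clique entirely inside one bag — forcing width ≥ 2. Hence tw(G) = 2 exactly.

Treewidth 2.
Bags: B1 = {b, c, d}  B2 = {a, c, d}
Tree: B1–B2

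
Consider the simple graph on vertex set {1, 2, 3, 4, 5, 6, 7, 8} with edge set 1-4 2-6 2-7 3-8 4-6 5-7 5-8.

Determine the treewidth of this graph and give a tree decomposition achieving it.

Every bag has size at most 2, so the width is 2 − 1 = 1 and tw(G) ≤ 1. G has an edge, so its treewidth is at least 1. Therefore the treewidth is 1.

Treewidth 1.
Bags: B1 = {1, 4}  B2 = {4, 6}  B3 = {2, 6}  B4 = {2, 7}  B5 = {5, 7}  B6 = {5, 8}  B7 = {3, 8}
Tree: B1–B2, B2–B3, B3–B4, B4–B5, B5–B6, B6–B7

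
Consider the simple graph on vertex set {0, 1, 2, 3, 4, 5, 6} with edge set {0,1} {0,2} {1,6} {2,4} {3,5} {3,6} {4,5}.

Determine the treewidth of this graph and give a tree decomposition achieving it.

The largest bag has 3 vertices, giving width 2; this decomposition certifies tw(G) ≤ 2. The edges 4–5–3–6–1–0–2–4 form a cycle, so G is not a tree and its treewidth is at least 2. Combining the bounds, tw(G) = 2.

Treewidth 2.
One optimal decomposition is:
Bags: B1 = {3, 4, 5}  B2 = {3, 4, 6}  B3 = {1, 4, 6}  B4 = {0, 1, 4}  B5 = {0, 2, 4}
Tree: B1–B2, B2–B3, B3–B4, B4–B5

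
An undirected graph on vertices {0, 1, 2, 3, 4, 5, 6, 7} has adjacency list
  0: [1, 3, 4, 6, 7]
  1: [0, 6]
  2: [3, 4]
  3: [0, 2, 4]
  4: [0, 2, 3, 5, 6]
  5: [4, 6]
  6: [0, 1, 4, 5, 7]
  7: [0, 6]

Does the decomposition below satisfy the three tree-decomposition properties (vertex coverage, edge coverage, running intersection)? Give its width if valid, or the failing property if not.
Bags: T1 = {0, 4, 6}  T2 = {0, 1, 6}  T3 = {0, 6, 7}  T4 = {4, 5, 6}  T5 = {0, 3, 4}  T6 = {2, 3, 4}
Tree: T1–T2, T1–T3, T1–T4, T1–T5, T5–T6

Yes; width 2.

Checking the three conditions: (i) the bags cover all of {0, 1, 2, 3, 4, 5, 6, 7}; (ii) for each edge, some bag contains both endpoints; (iii) the bags containing any fixed vertex form a subtree. All hold, so the decomposition is valid with width 3 − 1 = 2.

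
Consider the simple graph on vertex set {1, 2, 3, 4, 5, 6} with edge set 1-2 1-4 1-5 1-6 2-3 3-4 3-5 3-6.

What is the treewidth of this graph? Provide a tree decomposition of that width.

Treewidth 2.
One such decomposition:
Bags: B1 = {1, 3, 4}  B2 = {1, 3, 5}  B3 = {1, 2, 3}  B4 = {1, 3, 6}
Tree: B1–B2, B2–B3, B3–B4

The largest bag has 3 vertices, giving width 2; this decomposition certifies tw(G) ≤ 2. Since 1–4–3–5–1 is a cycle in G, G is not acyclic. Forests are exactly the graphs of treewidth ≤ 1, so tw(G) ≥ 2. Therefore the treewidth is 2.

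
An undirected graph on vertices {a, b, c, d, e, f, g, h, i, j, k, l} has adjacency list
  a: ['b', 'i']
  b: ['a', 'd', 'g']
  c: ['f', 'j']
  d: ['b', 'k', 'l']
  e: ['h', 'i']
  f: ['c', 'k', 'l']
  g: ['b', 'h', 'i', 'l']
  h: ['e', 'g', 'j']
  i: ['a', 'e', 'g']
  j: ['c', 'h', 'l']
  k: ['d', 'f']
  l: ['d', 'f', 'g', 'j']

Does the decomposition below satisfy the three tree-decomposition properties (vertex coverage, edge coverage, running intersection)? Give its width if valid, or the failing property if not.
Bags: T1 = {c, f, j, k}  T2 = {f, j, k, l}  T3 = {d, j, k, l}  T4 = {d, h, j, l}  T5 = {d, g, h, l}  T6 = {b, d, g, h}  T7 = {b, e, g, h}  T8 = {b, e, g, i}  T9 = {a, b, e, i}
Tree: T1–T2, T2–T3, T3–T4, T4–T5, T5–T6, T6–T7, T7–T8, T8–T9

Every vertex of G appears in some bag (union = {a, b, c, d, e, f, g, h, i, j, k, l}); every edge is covered by a bag; and for each vertex v the set of bags containing v is connected in the bag tree. The decomposition is therefore valid. The largest bag has 4 vertices, so the width is 3.

Yes; width 3.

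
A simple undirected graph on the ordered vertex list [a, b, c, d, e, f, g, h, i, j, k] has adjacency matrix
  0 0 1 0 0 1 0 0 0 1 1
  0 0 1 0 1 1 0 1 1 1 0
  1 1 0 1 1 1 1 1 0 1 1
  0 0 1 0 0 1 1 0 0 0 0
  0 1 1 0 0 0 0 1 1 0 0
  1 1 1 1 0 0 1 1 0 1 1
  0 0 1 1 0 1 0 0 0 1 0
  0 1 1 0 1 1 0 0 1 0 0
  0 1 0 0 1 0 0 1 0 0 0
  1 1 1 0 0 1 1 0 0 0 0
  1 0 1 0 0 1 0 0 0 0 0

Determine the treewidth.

3

A width-3 tree decomposition is:
Bags: B1 = {b, c, e, h}  B2 = {b, e, h, i}  B3 = {b, c, f, h}  B4 = {b, c, f, j}  B5 = {a, c, f, j}  B6 = {c, f, g, j}  B7 = {c, d, f, g}  B8 = {a, c, f, k}
Tree: B1–B2, B1–B3, B3–B4, B4–B5, B5–B6, B6–B7, B5–B8
Each bag holds 4 vertices, so the decomposition has width 3, which upper-bounds the treewidth. On the other hand G contains the 4-clique {b, c, e, h}. A clique must lie in a single bag of any decomposition, so no decomposition can have width below 3. The upper and lower bounds meet at 3, so that is the treewidth.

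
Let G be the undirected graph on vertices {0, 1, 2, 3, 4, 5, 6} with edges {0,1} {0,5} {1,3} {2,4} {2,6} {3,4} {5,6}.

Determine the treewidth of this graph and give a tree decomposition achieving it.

Treewidth 2.
One optimal decomposition is:
Bags: B1 = {0, 1, 5}  B2 = {1, 3, 5}  B3 = {3, 4, 5}  B4 = {2, 4, 5}  B5 = {2, 5, 6}
Tree: B1–B2, B2–B3, B3–B4, B4–B5

The largest bag has 3 vertices, giving width 2; this decomposition certifies tw(G) ≤ 2. For the lower bound, G contains the cycle 5–0–1–3–4–2–6–5, so G is not a forest; only forests have treewidth ≤ 1, hence tw(G) ≥ 2. The upper and lower bounds meet at 2, so that is the treewidth.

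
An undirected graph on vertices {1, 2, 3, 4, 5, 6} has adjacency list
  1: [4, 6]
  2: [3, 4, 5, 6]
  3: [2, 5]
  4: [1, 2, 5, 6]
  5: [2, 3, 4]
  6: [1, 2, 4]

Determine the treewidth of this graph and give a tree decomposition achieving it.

The largest bag has 3 vertices, giving width 2; this decomposition certifies tw(G) ≤ 2. Conversely, {1, 4, 6} is a clique of size 3, and the vertices of any clique must share a bag in every tree decomposition; so some bag has ≥ 3 vertices and tw(G) ≥ 2. Combining the bounds, tw(G) = 2.

Treewidth 2.
One optimal decomposition is:
Bags: B1 = {2, 4, 5}  B2 = {2, 4, 6}  B3 = {2, 3, 5}  B4 = {1, 4, 6}
Tree: B1–B2, B1–B3, B2–B4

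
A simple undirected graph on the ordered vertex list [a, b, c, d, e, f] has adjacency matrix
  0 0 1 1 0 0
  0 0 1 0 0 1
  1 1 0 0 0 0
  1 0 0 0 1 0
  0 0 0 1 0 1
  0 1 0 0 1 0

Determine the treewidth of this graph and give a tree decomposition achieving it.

Treewidth 2.
One optimal decomposition is:
Bags: B1 = {d, e, f}  B2 = {a, d, f}  B3 = {a, c, f}  B4 = {b, c, f}
Tree: B1–B2, B2–B3, B3–B4

The largest bag has 3 vertices, giving width 2; this decomposition certifies tw(G) ≤ 2. The edges f–e–d–a–c–b–f form a cycle, so G is not a tree and its treewidth is at least 2. The upper and lower bounds meet at 2, so that is the treewidth.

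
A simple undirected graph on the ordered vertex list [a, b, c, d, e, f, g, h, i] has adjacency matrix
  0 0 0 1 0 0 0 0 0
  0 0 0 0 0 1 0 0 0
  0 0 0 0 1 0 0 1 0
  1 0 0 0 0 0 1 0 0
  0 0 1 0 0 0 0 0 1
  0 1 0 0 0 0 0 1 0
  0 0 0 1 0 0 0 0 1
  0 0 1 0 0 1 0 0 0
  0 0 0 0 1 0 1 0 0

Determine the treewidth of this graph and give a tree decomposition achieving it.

Each bag holds 2 vertices, so the decomposition has width 1, which upper-bounds the treewidth. Any graph with an edge has treewidth ≥ 1, and G has the edge b–f. Combining the bounds, tw(G) = 1.

Treewidth 1.
One optimal decomposition is:
Bags: B1 = {b, f}  B2 = {f, h}  B3 = {c, h}  B4 = {c, e}  B5 = {e, i}  B6 = {g, i}  B7 = {d, g}  B8 = {a, d}
Tree: B1–B2, B2–B3, B3–B4, B4–B5, B5–B6, B6–B7, B7–B8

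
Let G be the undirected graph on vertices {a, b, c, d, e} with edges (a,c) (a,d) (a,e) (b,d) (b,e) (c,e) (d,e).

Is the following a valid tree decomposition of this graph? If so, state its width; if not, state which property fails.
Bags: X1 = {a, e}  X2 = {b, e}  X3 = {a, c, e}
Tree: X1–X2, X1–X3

No — vertex d appears in no bag.

A tree decomposition must satisfy three properties: every vertex lies in some bag; for every edge, both endpoints lie together in some bag; and for every vertex, the bags containing it form a connected subtree. Here vertex d appears in no bag, so the decomposition is invalid.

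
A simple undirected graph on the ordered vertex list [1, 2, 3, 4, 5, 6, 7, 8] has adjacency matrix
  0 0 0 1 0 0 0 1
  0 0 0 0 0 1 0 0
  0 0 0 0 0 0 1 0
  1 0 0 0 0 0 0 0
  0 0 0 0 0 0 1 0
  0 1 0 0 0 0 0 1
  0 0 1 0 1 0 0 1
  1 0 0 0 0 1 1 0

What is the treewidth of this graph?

A width-1 tree decomposition is:
Bags: B1 = {7, 8}  B2 = {1, 8}  B3 = {5, 7}  B4 = {6, 8}  B5 = {3, 7}  B6 = {1, 4}  B7 = {2, 6}
Tree: B1–B2, B1–B3, B1–B4, B3–B5, B2–B6, B4–B7
Every bag has size at most 2, so the width is 2 − 1 = 1 and tw(G) ≤ 1. Any graph with an edge has treewidth ≥ 1, and G has the edge 7–8. Combining the bounds, tw(G) = 1.

1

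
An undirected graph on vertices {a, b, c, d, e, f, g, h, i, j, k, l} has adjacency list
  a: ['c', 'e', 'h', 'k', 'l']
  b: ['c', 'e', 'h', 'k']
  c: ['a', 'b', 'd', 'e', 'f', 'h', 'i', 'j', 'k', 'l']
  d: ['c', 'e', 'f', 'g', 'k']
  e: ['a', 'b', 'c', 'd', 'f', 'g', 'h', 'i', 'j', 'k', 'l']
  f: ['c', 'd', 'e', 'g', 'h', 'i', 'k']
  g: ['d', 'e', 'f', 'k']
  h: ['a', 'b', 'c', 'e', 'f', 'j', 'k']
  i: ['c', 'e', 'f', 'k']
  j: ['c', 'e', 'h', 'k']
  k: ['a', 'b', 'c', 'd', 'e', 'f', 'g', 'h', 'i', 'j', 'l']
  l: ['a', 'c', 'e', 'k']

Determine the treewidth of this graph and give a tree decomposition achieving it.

Treewidth 4.
One optimal decomposition is:
Bags: B1 = {c, d, e, f, k}  B2 = {c, e, f, i, k}  B3 = {c, e, f, h, k}  B4 = {b, c, e, h, k}  B5 = {a, c, e, h, k}  B6 = {a, c, e, k, l}  B7 = {d, e, f, g, k}  B8 = {c, e, h, j, k}
Tree: B1–B2, B2–B3, B3–B4, B3–B5, B5–B6, B1–B7, B4–B8

Every bag has size at most 5, so the width is 5 − 1 = 4 and tw(G) ≤ 4. On the other hand G contains the 5-clique {d, e, f, g, k}. A clique must lie in a single bag of any decomposition, so no decomposition can have width below 4. Therefore the treewidth is 4.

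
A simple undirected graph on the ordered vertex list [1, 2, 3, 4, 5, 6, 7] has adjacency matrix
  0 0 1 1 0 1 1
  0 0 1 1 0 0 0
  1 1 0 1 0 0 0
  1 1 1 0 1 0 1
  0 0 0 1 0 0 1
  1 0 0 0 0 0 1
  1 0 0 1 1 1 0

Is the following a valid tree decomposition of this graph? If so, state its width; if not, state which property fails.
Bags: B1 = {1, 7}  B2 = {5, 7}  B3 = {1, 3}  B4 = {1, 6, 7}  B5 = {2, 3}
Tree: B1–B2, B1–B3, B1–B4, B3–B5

No — vertex 4 appears in no bag.

A tree decomposition must satisfy three properties: every vertex lies in some bag; for every edge, both endpoints lie together in some bag; and for every vertex, the bags containing it form a connected subtree. Here vertex 4 appears in no bag, so the decomposition is invalid.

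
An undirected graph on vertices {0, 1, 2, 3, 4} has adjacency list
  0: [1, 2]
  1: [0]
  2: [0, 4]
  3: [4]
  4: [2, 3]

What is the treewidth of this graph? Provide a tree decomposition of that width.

Every bag has size at most 2, so the width is 2 − 1 = 1 and tw(G) ≤ 1. Any graph with an edge has treewidth ≥ 1, and G has the edge 2–0. The upper and lower bounds meet at 1, so that is the treewidth.

Treewidth 1.
One such decomposition:
Bags: B1 = {0, 2}  B2 = {2, 4}  B3 = {3, 4}  B4 = {0, 1}
Tree: B1–B2, B2–B3, B1–B4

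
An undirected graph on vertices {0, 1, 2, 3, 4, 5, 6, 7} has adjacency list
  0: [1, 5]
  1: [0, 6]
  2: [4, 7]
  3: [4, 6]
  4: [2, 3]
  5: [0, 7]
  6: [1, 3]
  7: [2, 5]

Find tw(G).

2

A width-2 tree decomposition is:
Bags: B1 = {3, 4, 6}  B2 = {1, 4, 6}  B3 = {0, 1, 4}  B4 = {0, 4, 5}  B5 = {4, 5, 7}  B6 = {2, 4, 7}
Tree: B1–B2, B2–B3, B3–B4, B4–B5, B5–B6
Each bag holds 3 vertices, so the decomposition has width 2, which upper-bounds the treewidth. Since 4–3–6–1–0–5–7–2–4 is a cycle in G, G is not acyclic. Forests are exactly the graphs of treewidth ≤ 1, so tw(G) ≥ 2. Hence tw(G) = 2 exactly.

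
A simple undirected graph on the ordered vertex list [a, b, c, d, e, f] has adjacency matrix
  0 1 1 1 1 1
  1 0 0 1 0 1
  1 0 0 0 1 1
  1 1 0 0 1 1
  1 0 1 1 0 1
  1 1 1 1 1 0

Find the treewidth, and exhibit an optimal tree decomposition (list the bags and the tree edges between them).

Each bag holds 4 vertices, so the decomposition has width 3, which upper-bounds the treewidth. Conversely, {a, d, e, f} is a clique of size 4, and the vertices of any clique must share a bag in every tree decomposition; so some bag has ≥ 4 vertices and tw(G) ≥ 3. Therefore the treewidth is 3.

Treewidth 3.
Bags: B1 = {a, c, e, f}  B2 = {a, d, e, f}  B3 = {a, b, d, f}
Tree: B1–B2, B2–B3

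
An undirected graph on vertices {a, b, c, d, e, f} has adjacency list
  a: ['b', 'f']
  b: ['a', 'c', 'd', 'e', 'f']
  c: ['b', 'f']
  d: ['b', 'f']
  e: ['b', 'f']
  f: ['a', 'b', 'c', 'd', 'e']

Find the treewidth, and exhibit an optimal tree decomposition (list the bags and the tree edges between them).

Treewidth 2.
One optimal decomposition is:
Bags: B1 = {b, d, f}  B2 = {b, c, f}  B3 = {a, b, f}  B4 = {b, e, f}
Tree: B1–B2, B1–B3, B2–B4

Each bag holds 3 vertices, so the decomposition has width 2, which upper-bounds the treewidth. For the lower bound, the 3 vertices {b, d, f} are pairwise adjacent, and any tree decomposition puts a clique entirely inside one bag — forcing width ≥ 2. Hence tw(G) = 2 exactly.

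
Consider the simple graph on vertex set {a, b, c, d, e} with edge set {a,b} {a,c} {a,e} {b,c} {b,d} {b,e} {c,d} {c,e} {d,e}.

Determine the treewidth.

A width-3 tree decomposition is:
Bags: B1 = {a, b, c, e}  B2 = {b, c, d, e}
Tree: B1–B2
The largest bag has 4 vertices, giving width 3; this decomposition certifies tw(G) ≤ 3. On the other hand G contains the 4-clique {b, c, d, e}. A clique must lie in a single bag of any decomposition, so no decomposition can have width below 3. Hence tw(G) = 3 exactly.

3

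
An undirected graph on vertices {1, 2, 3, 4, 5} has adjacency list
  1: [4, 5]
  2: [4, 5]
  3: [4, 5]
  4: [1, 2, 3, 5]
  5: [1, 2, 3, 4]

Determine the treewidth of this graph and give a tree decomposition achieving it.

Treewidth 2.
One optimal decomposition is:
Bags: B1 = {2, 4, 5}  B2 = {1, 4, 5}  B3 = {3, 4, 5}
Tree: B1–B2, B1–B3

Each bag holds 3 vertices, so the decomposition has width 2, which upper-bounds the treewidth. For the lower bound, the 3 vertices {1, 4, 5} are pairwise adjacent, and any tree decomposition puts a clique entirely inside one bag — forcing width ≥ 2. The upper and lower bounds meet at 2, so that is the treewidth.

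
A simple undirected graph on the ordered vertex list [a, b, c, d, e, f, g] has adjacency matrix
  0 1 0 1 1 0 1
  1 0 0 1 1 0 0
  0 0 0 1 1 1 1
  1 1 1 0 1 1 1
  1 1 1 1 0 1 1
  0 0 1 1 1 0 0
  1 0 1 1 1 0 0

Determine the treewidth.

A width-3 tree decomposition is:
Bags: B1 = {a, d, e, g}  B2 = {c, d, e, g}  B3 = {c, d, e, f}  B4 = {a, b, d, e}
Tree: B1–B2, B2–B3, B1–B4
The largest bag has 4 vertices, giving width 3; this decomposition certifies tw(G) ≤ 3. Conversely, {c, d, e, g} is a clique of size 4, and the vertices of any clique must share a bag in every tree decomposition; so some bag has ≥ 4 vertices and tw(G) ≥ 3. Combining the bounds, tw(G) = 3.

3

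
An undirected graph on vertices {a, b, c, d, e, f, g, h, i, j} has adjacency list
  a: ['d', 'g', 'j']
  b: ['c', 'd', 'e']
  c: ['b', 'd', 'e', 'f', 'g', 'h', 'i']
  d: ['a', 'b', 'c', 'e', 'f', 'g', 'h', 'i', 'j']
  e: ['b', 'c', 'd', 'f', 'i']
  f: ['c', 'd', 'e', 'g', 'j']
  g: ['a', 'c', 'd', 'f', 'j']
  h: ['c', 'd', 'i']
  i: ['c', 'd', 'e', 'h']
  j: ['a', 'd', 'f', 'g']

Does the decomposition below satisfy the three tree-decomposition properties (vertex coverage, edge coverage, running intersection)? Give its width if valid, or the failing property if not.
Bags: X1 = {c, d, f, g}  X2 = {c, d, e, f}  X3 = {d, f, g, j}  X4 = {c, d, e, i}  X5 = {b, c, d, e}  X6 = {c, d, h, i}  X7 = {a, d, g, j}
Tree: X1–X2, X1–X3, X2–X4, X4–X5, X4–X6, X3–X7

Checking the three conditions: (i) the bags cover all of {a, b, c, d, e, f, g, h, i, j}; (ii) for each edge, some bag contains both endpoints; (iii) the bags containing any fixed vertex form a subtree. All hold, so the decomposition is valid with width 4 − 1 = 3.

Yes; width 3.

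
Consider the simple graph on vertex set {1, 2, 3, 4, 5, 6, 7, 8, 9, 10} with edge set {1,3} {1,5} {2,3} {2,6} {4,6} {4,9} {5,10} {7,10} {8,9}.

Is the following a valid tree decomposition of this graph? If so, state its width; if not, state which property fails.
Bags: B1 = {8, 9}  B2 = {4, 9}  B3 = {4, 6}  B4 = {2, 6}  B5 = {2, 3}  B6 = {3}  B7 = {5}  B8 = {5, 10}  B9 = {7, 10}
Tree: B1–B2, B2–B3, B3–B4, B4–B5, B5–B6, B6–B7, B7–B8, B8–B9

A tree decomposition must satisfy three properties: every vertex lies in some bag; for every edge, both endpoints lie together in some bag; and for every vertex, the bags containing it form a connected subtree. Here vertex 1 appears in no bag, so the decomposition is invalid.

No — vertex 1 appears in no bag.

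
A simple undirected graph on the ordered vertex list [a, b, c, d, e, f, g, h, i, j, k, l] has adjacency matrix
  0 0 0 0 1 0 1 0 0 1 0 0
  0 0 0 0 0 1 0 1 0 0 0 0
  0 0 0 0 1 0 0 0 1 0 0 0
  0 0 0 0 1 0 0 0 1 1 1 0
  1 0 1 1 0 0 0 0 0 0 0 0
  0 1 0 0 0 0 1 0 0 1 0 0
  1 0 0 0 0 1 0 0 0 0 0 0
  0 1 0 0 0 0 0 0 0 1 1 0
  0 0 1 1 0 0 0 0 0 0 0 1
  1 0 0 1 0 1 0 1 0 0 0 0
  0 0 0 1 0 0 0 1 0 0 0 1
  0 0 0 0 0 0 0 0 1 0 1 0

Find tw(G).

3

A width-3 tree decomposition is:
Bags: B1 = {b, f, g, h}  B2 = {f, g, h, j}  B3 = {a, g, h, j}  B4 = {a, h, j, k}  B5 = {a, d, j, k}  B6 = {a, d, e, k}  B7 = {d, e, k, l}  B8 = {d, e, i, l}  B9 = {c, e, i, l}
Tree: B1–B2, B2–B3, B3–B4, B4–B5, B5–B6, B6–B7, B7–B8, B8–B9
Each bag holds 4 vertices, so the decomposition has width 3, which upper-bounds the treewidth. For the lower bound: the 4 vertex sets {b,f,g}, {h}, {j}, {a,d,e,k} are disjoint, each induces a connected subgraph, and every pair is joined by at least one edge of G. Contracting each set to a single vertex therefore yields K_{4} as a minor, and since treewidth is minor-monotone, tw(G) ≥ tw(K_{4}) = 3. Combining the bounds, tw(G) = 3.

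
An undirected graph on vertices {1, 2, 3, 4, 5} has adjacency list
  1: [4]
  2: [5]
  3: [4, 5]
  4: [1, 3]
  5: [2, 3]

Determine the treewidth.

1

A width-1 tree decomposition is:
Bags: B1 = {2, 5}  B2 = {3, 5}  B3 = {3, 4}  B4 = {1, 4}
Tree: B1–B2, B2–B3, B3–B4
Each bag holds 2 vertices, so the decomposition has width 1, which upper-bounds the treewidth. Since G has at least one edge (e.g. 2–5), it is not an edgeless graph, so tw(G) ≥ 1. The upper and lower bounds meet at 1, so that is the treewidth.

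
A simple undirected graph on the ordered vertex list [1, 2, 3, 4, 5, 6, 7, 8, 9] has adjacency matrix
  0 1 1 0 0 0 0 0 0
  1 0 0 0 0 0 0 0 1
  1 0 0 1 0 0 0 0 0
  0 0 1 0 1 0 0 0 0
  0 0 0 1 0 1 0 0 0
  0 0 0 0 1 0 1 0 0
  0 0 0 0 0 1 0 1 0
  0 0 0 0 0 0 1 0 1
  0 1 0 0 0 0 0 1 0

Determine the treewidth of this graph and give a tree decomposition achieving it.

The largest bag has 3 vertices, giving width 2; this decomposition certifies tw(G) ≤ 2. Since 5–6–7–8–9–2–1–3–4–5 is a cycle in G, G is not acyclic. Forests are exactly the graphs of treewidth ≤ 1, so tw(G) ≥ 2. The upper and lower bounds meet at 2, so that is the treewidth.

Treewidth 2.
One such decomposition:
Bags: B1 = {5, 6, 7}  B2 = {5, 7, 8}  B3 = {5, 8, 9}  B4 = {2, 5, 9}  B5 = {1, 2, 5}  B6 = {1, 3, 5}  B7 = {3, 4, 5}
Tree: B1–B2, B2–B3, B3–B4, B4–B5, B5–B6, B6–B7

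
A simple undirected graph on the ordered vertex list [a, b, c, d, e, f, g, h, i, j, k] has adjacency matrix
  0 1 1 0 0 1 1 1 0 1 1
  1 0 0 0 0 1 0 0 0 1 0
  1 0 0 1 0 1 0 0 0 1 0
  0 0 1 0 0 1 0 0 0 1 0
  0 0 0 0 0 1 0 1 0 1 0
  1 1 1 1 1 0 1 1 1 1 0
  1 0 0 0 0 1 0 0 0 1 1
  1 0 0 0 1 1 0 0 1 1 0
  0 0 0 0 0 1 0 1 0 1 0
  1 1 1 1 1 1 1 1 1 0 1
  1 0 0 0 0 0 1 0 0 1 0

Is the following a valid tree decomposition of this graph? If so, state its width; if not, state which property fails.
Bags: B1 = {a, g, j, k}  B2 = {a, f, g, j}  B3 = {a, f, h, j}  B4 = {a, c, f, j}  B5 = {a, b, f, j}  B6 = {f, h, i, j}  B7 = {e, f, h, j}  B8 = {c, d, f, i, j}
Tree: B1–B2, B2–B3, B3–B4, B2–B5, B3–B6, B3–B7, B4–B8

A tree decomposition must satisfy three properties: every vertex lies in some bag; for every edge, both endpoints lie together in some bag; and for every vertex, the bags containing it form a connected subtree. Here bags containing vertex i are not connected in the tree, so the decomposition is invalid.

No — bags containing vertex i are not connected in the tree.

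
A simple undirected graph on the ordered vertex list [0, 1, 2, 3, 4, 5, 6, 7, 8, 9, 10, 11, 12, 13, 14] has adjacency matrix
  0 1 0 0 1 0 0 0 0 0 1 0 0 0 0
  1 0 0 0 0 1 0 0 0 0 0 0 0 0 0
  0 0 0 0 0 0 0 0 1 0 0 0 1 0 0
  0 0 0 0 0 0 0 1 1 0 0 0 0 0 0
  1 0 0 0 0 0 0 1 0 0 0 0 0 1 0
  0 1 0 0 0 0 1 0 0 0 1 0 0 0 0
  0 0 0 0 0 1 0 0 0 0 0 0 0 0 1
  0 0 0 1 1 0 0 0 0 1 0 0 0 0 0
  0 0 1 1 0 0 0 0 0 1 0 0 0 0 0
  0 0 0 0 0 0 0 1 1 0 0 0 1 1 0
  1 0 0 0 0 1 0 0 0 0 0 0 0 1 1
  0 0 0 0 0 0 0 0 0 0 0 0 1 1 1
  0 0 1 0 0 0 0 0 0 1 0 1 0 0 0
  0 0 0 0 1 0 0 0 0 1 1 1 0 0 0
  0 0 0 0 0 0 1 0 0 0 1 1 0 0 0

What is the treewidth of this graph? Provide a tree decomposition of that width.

Each bag holds 4 vertices, so the decomposition has width 3, which upper-bounds the treewidth. For the lower bound: the 4 vertex sets {2,3,8}, {7}, {9}, {4,11,12,13} are disjoint, each induces a connected subgraph, and every pair is joined by at least one edge of G. Contracting each set to a single vertex therefore yields K_{4} as a minor, and since treewidth is minor-monotone, tw(G) ≥ tw(K_{4}) = 3. Therefore the treewidth is 3.

Treewidth 3.
Bags: B1 = {2, 3, 7, 8}  B2 = {2, 7, 8, 9}  B3 = {2, 7, 9, 12}  B4 = {4, 7, 9, 12}  B5 = {4, 9, 12, 13}  B6 = {4, 11, 12, 13}  B7 = {0, 4, 11, 13}  B8 = {0, 10, 11, 13}  B9 = {0, 10, 11, 14}  B10 = {0, 1, 10, 14}  B11 = {1, 5, 10, 14}  B12 = {1, 5, 6, 14}
Tree: B1–B2, B2–B3, B3–B4, B4–B5, B5–B6, B6–B7, B7–B8, B8–B9, B9–B10, B10–B11, B11–B12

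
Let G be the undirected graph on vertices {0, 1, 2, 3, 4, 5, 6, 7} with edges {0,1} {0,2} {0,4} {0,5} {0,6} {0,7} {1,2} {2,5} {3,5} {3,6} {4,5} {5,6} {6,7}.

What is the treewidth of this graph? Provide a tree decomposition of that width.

Every bag has size at most 3, so the width is 3 − 1 = 2 and tw(G) ≤ 2. On the other hand G contains the 3-clique {0, 1, 2}. A clique must lie in a single bag of any decomposition, so no decomposition can have width below 2. Hence tw(G) = 2 exactly.

Treewidth 2.
Bags: B1 = {3, 5, 6}  B2 = {0, 5, 6}  B3 = {0, 6, 7}  B4 = {0, 2, 5}  B5 = {0, 1, 2}  B6 = {0, 4, 5}
Tree: B1–B2, B2–B3, B2–B4, B4–B5, B2–B6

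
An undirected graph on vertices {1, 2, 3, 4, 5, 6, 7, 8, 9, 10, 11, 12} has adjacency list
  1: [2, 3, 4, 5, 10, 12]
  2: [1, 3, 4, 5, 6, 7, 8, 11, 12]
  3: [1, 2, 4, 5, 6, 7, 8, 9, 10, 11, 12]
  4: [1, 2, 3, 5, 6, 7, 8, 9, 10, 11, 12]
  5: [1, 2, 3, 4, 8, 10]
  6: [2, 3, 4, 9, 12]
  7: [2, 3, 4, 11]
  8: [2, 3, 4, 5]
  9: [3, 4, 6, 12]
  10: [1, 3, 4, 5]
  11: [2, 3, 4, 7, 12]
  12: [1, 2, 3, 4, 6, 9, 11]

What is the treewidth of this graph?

4

A width-4 tree decomposition is:
Bags: B1 = {3, 4, 6, 9, 12}  B2 = {2, 3, 4, 6, 12}  B3 = {1, 2, 3, 4, 12}  B4 = {2, 3, 4, 11, 12}  B5 = {1, 2, 3, 4, 5}  B6 = {1, 3, 4, 5, 10}  B7 = {2, 3, 4, 7, 11}  B8 = {2, 3, 4, 5, 8}
Tree: B1–B2, B2–B3, B2–B4, B3–B5, B5–B6, B4–B7, B5–B8
The largest bag has 5 vertices, giving width 4; this decomposition certifies tw(G) ≤ 4. For the lower bound, the 5 vertices {3, 4, 6, 9, 12} are pairwise adjacent, and any tree decomposition puts a clique entirely inside one bag — forcing width ≥ 4. Therefore the treewidth is 4.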